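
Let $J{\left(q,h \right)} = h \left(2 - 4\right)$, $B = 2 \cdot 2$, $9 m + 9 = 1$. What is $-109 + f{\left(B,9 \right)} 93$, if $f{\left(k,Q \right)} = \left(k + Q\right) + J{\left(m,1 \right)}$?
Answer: $914$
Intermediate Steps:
$m = - \frac{8}{9}$ ($m = -1 + \frac{1}{9} \cdot 1 = -1 + \frac{1}{9} = - \frac{8}{9} \approx -0.88889$)
$B = 4$
$J{\left(q,h \right)} = - 2 h$ ($J{\left(q,h \right)} = h \left(-2\right) = - 2 h$)
$f{\left(k,Q \right)} = -2 + Q + k$ ($f{\left(k,Q \right)} = \left(k + Q\right) - 2 = \left(Q + k\right) - 2 = -2 + Q + k$)
$-109 + f{\left(B,9 \right)} 93 = -109 + \left(-2 + 9 + 4\right) 93 = -109 + 11 \cdot 93 = -109 + 1023 = 914$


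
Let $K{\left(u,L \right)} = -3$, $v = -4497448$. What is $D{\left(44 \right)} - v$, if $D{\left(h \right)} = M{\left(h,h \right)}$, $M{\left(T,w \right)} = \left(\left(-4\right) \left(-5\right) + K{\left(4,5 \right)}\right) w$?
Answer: $4498196$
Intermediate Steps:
$M{\left(T,w \right)} = 17 w$ ($M{\left(T,w \right)} = \left(\left(-4\right) \left(-5\right) - 3\right) w = \left(20 - 3\right) w = 17 w$)
$D{\left(h \right)} = 17 h$
$D{\left(44 \right)} - v = 17 \cdot 44 - -4497448 = 748 + 4497448 = 4498196$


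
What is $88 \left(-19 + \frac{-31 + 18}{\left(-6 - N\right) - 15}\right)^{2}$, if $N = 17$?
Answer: $\frac{11058982}{361} \approx 30634.0$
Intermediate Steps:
$88 \left(-19 + \frac{-31 + 18}{\left(-6 - N\right) - 15}\right)^{2} = 88 \left(-19 + \frac{-31 + 18}{\left(-6 - 17\right) - 15}\right)^{2} = 88 \left(-19 - \frac{13}{\left(-6 - 17\right) - 15}\right)^{2} = 88 \left(-19 - \frac{13}{-23 - 15}\right)^{2} = 88 \left(-19 - \frac{13}{-38}\right)^{2} = 88 \left(-19 - - \frac{13}{38}\right)^{2} = 88 \left(-19 + \frac{13}{38}\right)^{2} = 88 \left(- \frac{709}{38}\right)^{2} = 88 \cdot \frac{502681}{1444} = \frac{11058982}{361}$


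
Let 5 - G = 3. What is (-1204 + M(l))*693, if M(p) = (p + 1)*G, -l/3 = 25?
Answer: -936936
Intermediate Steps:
G = 2 (G = 5 - 1*3 = 5 - 3 = 2)
l = -75 (l = -3*25 = -75)
M(p) = 2 + 2*p (M(p) = (p + 1)*2 = (1 + p)*2 = 2 + 2*p)
(-1204 + M(l))*693 = (-1204 + (2 + 2*(-75)))*693 = (-1204 + (2 - 150))*693 = (-1204 - 148)*693 = -1352*693 = -936936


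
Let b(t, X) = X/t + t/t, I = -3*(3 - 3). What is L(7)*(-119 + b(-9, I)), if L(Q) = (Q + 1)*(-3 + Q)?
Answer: -3776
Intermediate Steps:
L(Q) = (1 + Q)*(-3 + Q)
I = 0 (I = -3*0 = 0)
b(t, X) = 1 + X/t (b(t, X) = X/t + 1 = 1 + X/t)
L(7)*(-119 + b(-9, I)) = (-3 + 7**2 - 2*7)*(-119 + (0 - 9)/(-9)) = (-3 + 49 - 14)*(-119 - 1/9*(-9)) = 32*(-119 + 1) = 32*(-118) = -3776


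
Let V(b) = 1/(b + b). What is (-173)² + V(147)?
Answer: 8799127/294 ≈ 29929.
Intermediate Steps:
V(b) = 1/(2*b)
(-173)² + V(147) = (-173)² + (½)/147 = 29929 + (½)*(1/147) = 29929 + 1/294 = 8799127/294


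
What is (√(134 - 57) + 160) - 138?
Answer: 22 + √77 ≈ 30.775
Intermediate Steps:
(√(134 - 57) + 160) - 138 = (√77 + 160) - 138 = (160 + √77) - 138 = 22 + √77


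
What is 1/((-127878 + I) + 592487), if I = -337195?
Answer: 1/127414 ≈ 7.8484e-6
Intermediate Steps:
1/((-127878 + I) + 592487) = 1/((-127878 - 337195) + 592487) = 1/(-465073 + 592487) = 1/127414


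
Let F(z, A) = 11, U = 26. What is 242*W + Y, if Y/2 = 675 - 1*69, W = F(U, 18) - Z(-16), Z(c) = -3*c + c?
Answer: -3870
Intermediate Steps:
Z(c) = -2*c
W = -21 (W = 11 - (-2)*(-16) = 11 - 1*32 = 11 - 32 = -21)
Y = 1212 (Y = 2*(675 - 1*69) = 2*(675 - 69) = 2*606 = 1212)
242*W + Y = 242*(-21) + 1212 = -5082 + 1212 = -3870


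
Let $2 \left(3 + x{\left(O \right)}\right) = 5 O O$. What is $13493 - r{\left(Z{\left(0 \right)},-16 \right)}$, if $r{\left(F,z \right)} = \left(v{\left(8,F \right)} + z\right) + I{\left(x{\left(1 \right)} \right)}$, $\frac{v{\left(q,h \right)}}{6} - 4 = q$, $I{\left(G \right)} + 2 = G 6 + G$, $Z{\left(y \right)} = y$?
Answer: $\frac{26885}{2} \approx 13443.0$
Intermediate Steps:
$x{\left(O \right)} = -3 + \frac{5 O^{2}}{2}$ ($x{\left(O \right)} = -3 + \frac{5 O O}{2} = -3 + \frac{5 O^{2}}{2}$)
$I{\left(G \right)} = -2 + 7 G$ ($I{\left(G \right)} = -2 + \left(G 6 + G\right) = -2 + \left(6 G + G\right) = -2 + 7 G$)
$v{\left(q,h \right)} = 24 + 6 q$
$r{\left(F,z \right)} = \frac{133}{2} + z$ ($r{\left(F,z \right)} = \left(\left(24 + 6 \cdot 8\right) + z\right) + \left(-2 + 7 \left(-3 + \frac{5 \cdot 1^{2}}{2}\right)\right) = \left(\left(24 + 48\right) + z\right) + \left(-2 + 7 \left(-3 + \frac{5}{2} \cdot 1\right)\right) = \left(72 + z\right) + \left(-2 + 7 \left(-3 + \frac{5}{2}\right)\right) = \left(72 + z\right) + \left(-2 + 7 \left(- \frac{1}{2}\right)\right) = \left(72 + z\right) - \frac{11}{2} = \frac{133}{2} + z$)
$13493 - r{\left(Z{\left(0 \right)},-16 \right)} = 13493 - \left(\frac{133}{2} - 16\right) = 13493 - \frac{101}{2} = \frac{26885}{2}$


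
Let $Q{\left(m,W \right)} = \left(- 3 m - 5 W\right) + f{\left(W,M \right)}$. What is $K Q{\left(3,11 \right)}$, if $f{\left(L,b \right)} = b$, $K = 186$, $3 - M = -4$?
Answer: $-10602$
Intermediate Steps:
$M = 7$ ($M = 3 - -4 = 3 + 4 = 7$)
$Q{\left(m,W \right)} = 7 - 5 W - 3 m$ ($Q{\left(m,W \right)} = \left(- 3 m - 5 W\right) + 7 = \left(- 5 W - 3 m\right) + 7 = 7 - 5 W - 3 m$)
$K Q{\left(3,11 \right)} = 186 \left(7 - 55 - 9\right) = 186 \left(-57\right) = -10602$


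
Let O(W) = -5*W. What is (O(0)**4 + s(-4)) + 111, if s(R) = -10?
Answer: 101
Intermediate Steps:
(O(0)**4 + s(-4)) + 111 = ((-5*0)**4 - 10) + 111 = (0**4 - 10) + 111 = (0 - 10) + 111 = -10 + 111 = 101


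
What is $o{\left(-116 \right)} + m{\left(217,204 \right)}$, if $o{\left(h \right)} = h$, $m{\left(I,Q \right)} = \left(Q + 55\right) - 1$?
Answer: $142$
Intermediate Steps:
$m{\left(I,Q \right)} = 54 + Q$ ($m{\left(I,Q \right)} = \left(55 + Q\right) - 1 = 54 + Q$)
$o{\left(-116 \right)} + m{\left(217,204 \right)} = -116 + \left(54 + 204\right) = -116 + 258 = 142$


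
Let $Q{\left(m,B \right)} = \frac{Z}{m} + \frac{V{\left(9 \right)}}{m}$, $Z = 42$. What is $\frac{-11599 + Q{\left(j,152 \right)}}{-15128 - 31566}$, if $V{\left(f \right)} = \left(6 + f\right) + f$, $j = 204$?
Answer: $\frac{394355}{1587596} \approx 0.2484$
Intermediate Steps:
$V{\left(f \right)} = 6 + 2 f$
$Q{\left(m,B \right)} = \frac{66}{m}$ ($Q{\left(m,B \right)} = \frac{42}{m} + \frac{6 + 2 \cdot 9}{m} = \frac{42}{m} + \frac{6 + 18}{m} = \frac{42}{m} + \frac{24}{m} = \frac{66}{m}$)
$\frac{-11599 + Q{\left(j,152 \right)}}{-15128 - 31566} = \frac{-11599 + \frac{66}{204}}{-15128 - 31566} = \frac{-11599 + 66 \cdot \frac{1}{204}}{-46694} = \left(-11599 + \frac{11}{34}\right) \left(- \frac{1}{46694}\right) = \left(- \frac{394355}{34}\right) \left(- \frac{1}{46694}\right) = \frac{394355}{1587596}$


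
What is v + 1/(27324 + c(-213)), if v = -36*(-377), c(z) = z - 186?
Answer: 365426101/26925 ≈ 13572.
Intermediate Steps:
c(z) = -186 + z
v = 13572
v + 1/(27324 + c(-213)) = 13572 + 1/(27324 + (-186 - 213)) = 13572 + 1/(27324 - 399) = 13572 + 1/26925 = 365426101/26925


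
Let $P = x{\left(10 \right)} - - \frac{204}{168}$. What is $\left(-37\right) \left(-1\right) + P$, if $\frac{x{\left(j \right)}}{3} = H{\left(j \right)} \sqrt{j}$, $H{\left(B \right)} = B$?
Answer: $\frac{535}{14} + 30 \sqrt{10} \approx 133.08$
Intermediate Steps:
$x{\left(j \right)} = 3 j^{\frac{3}{2}}$ ($x{\left(j \right)} = 3 j \sqrt{j} = 3 j^{\frac{3}{2}}$)
$P = \frac{17}{14} + 30 \sqrt{10}$ ($P = 3 \cdot 10^{\frac{3}{2}} - - \frac{204}{168} = 3 \cdot 10 \sqrt{10} - \left(-204\right) \frac{1}{168} = 30 \sqrt{10} - - \frac{17}{14} = 30 \sqrt{10} + \frac{17}{14} = \frac{17}{14} + 30 \sqrt{10} \approx 96.083$)
$\left(-37\right) \left(-1\right) + P = \left(-37\right) \left(-1\right) + \left(\frac{17}{14} + 30 \sqrt{10}\right) = 37 + \left(\frac{17}{14} + 30 \sqrt{10}\right) = \frac{535}{14} + 30 \sqrt{10}$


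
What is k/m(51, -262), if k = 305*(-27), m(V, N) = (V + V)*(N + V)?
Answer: 2745/7174 ≈ 0.38263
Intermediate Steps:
m(V, N) = 2*V*(N + V) (m(V, N) = (2*V)*(N + V) = 2*V*(N + V))
k = -8235
k/m(51, -262) = -8235*1/(102*(-262 + 51)) = -8235/(2*51*(-211)) = -8235/(-21522) = -8235*(-1/21522) = 2745/7174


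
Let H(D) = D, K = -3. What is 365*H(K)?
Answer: -1095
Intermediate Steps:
365*H(K) = 365*(-3) = -1095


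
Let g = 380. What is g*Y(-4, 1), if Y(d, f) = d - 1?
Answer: -1900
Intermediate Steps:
Y(d, f) = -1 + d
g*Y(-4, 1) = 380*(-1 - 4) = 380*(-5) = -1900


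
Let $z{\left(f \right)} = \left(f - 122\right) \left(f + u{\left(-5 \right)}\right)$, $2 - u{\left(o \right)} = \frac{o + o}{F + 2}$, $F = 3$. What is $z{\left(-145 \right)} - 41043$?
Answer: $-3396$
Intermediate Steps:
$u{\left(o \right)} = 2 - \frac{2 o}{5}$ ($u{\left(o \right)} = 2 - \frac{o + o}{3 + 2} = 2 - \frac{2 o}{5}$)
$z{\left(f \right)} = \left(-122 + f\right) \left(4 + f\right)$ ($z{\left(f \right)} = \left(f - 122\right) \left(f + \left(2 - -2\right)\right) = \left(-122 + f\right) \left(f + \left(2 + 2\right)\right) = \left(-122 + f\right) \left(f + 4\right) = \left(-122 + f\right) \left(4 + f\right)$)
$z{\left(-145 \right)} - 41043 = \left(-488 + \left(-145\right)^{2} - -17110\right) - 41043 = \left(-488 + 21025 + 17110\right) - 41043 = 37647 - 41043 = -3396$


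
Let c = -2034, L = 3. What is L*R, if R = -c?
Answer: 6102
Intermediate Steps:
R = 2034 (R = -1*(-2034) = 2034)
L*R = 3*2034 = 6102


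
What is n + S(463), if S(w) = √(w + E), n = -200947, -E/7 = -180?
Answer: -200947 + √1723 ≈ -2.0091e+5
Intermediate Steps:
E = 1260 (E = -7*(-180) = 1260)
S(w) = √(1260 + w) (S(w) = √(w + 1260) = √(1260 + w))
n + S(463) = -200947 + √(1260 + 463) = -200947 + √1723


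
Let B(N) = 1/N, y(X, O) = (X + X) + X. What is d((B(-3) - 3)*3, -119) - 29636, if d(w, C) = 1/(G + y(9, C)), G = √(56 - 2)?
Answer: -740899/25 - √6/225 ≈ -29636.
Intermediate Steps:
y(X, O) = 3*X (y(X, O) = 2*X + X = 3*X)
G = 3*√6 (G = √54 = 3*√6 ≈ 7.3485)
d(w, C) = 1/(27 + 3*√6) (d(w, C) = 1/(3*√6 + 3*9) = 1/(3*√6 + 27) = 1/(27 + 3*√6))
d((B(-3) - 3)*3, -119) - 29636 = (1/25 - √6/225) - 29636 = -740899/25 - √6/225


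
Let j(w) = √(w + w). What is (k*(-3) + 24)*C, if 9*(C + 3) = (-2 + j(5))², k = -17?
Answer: -325/3 - 100*√10/3 ≈ -213.74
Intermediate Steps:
j(w) = √2*√w (j(w) = √(2*w) = √2*√w)
C = -3 + (-2 + √10)²/9 (C = -3 + (-2 + √2*√5)²/9 = -3 + (-2 + √10)²/9 ≈ -2.8499)
(k*(-3) + 24)*C = (-17*(-3) + 24)*(-3 + (2 - √10)²/9) = (51 + 24)*(-3 + (2 - √10)²/9) = 75*(-3 + (2 - √10)²/9) = -225 + 25*(2 - √10)²/3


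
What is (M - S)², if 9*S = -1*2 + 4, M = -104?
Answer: 879844/81 ≈ 10862.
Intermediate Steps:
S = 2/9 (S = (-1*2 + 4)/9 = (-2 + 4)/9 = (⅑)*2 = 2/9 ≈ 0.22222)
(M - S)² = (-104 - 1*2/9)² = (-104 - 2/9)² = (-938/9)² = 879844/81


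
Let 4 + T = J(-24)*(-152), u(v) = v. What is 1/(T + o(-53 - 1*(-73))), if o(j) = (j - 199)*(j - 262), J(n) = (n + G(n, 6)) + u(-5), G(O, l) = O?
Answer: 1/51370 ≈ 1.9467e-5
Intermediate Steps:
J(n) = -5 + 2*n (J(n) = (n + n) - 5 = 2*n - 5 = -5 + 2*n)
T = 8052 (T = -4 + (-5 + 2*(-24))*(-152) = -4 + (-5 - 48)*(-152) = -4 - 53*(-152) = -4 + 8056 = 8052)
o(j) = (-262 + j)*(-199 + j) (o(j) = (-199 + j)*(-262 + j) = (-262 + j)*(-199 + j))
1/(T + o(-53 - 1*(-73))) = 1/(8052 + (52138 + (-53 - 1*(-73))² - 461*(-53 - 1*(-73)))) = 1/(8052 + (52138 + (-53 + 73)² - 461*(-53 + 73))) = 1/(8052 + (52138 + 20² - 461*20)) = 1/(8052 + (52138 + 400 - 9220)) = 1/(8052 + 43318) = 1/51370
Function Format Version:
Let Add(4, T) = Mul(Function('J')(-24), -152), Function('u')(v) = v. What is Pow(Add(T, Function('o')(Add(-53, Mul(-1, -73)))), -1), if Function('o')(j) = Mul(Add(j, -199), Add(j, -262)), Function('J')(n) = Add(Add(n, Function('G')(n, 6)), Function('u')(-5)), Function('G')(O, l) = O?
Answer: Rational(1, 51370) ≈ 1.9467e-5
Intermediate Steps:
Function('J')(n) = Add(-5, Mul(2, n)) (Function('J')(n) = Add(Add(n, n), -5) = Add(Mul(2, n), -5) = Add(-5, Mul(2, n)))
T = 8052 (T = Add(-4, Mul(Add(-5, Mul(2, -24)), -152)) = Add(-4, Mul(Add(-5, -48), -152)) = Add(-4, Mul(-53, -152)) = Add(-4, 8056) = 8052)
Function('o')(j) = Mul(Add(-262, j), Add(-199, j)) (Function('o')(j) = Mul(Add(-199, j), Add(-262, j)) = Mul(Add(-262, j), Add(-199, j)))
Pow(Add(T, Function('o')(Add(-53, Mul(-1, -73)))), -1) = Pow(Add(8052, Add(52138, Pow(Add(-53, Mul(-1, -73)), 2), Mul(-461, Add(-53, Mul(-1, -73))))), -1) = Pow(Add(8052, Add(52138, Pow(Add(-53, 73), 2), Mul(-461, Add(-53, 73)))), -1) = Pow(Add(8052, Add(52138, Pow(20, 2), Mul(-461, 20))), -1) = Pow(Add(8052, Add(52138, 400, -9220)), -1) = Pow(Add(8052, 43318), -1) = Pow(51370, -1) = Rational(1, 51370)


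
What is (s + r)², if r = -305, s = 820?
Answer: 265225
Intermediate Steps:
(s + r)² = (820 - 305)² = 515² = 265225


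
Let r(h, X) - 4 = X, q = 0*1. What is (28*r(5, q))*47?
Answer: 5264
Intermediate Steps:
q = 0
r(h, X) = 4 + X
(28*r(5, q))*47 = (28*(4 + 0))*47 = (28*4)*47 = 112*47 = 5264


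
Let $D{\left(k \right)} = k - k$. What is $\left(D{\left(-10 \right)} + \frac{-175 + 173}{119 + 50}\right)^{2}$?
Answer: $\frac{4}{28561} \approx 0.00014005$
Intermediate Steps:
$D{\left(k \right)} = 0$
$\left(D{\left(-10 \right)} + \frac{-175 + 173}{119 + 50}\right)^{2} = \left(0 + \frac{-175 + 173}{119 + 50}\right)^{2} = \left(0 - \frac{2}{169}\right)^{2} = \left(- \frac{2}{169}\right)^{2} = \frac{4}{28561}$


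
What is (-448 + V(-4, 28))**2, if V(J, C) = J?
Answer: 204304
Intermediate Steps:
(-448 + V(-4, 28))**2 = (-448 - 4)**2 = (-452)**2 = 204304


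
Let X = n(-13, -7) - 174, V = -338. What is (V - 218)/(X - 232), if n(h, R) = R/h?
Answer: 7228/5271 ≈ 1.3713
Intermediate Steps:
X = -2255/13 (X = -7/(-13) - 174 = -7*(-1/13) - 174 = 7/13 - 174 = -2255/13 ≈ -173.46)
(V - 218)/(X - 232) = (-338 - 218)/(-2255/13 - 232) = -556/(-5271/13) = -556*(-13/5271) = 7228/5271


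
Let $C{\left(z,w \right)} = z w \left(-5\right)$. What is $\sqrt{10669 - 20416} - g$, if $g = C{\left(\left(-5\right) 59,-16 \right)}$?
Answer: $23600 + 57 i \sqrt{3} \approx 23600.0 + 98.727 i$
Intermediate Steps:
$C{\left(z,w \right)} = - 5 w z$ ($C{\left(z,w \right)} = w z \left(-5\right) = - 5 w z$)
$g = -23600$ ($g = \left(-5\right) \left(-16\right) \left(\left(-5\right) 59\right) = \left(-5\right) \left(-16\right) \left(-295\right) = -23600$)
$\sqrt{10669 - 20416} - g = \sqrt{10669 - 20416} - -23600 = \sqrt{-9747} + 23600 = 57 i \sqrt{3} + 23600 = 23600 + 57 i \sqrt{3}$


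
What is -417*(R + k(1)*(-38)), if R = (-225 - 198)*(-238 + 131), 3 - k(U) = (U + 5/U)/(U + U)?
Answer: -18873837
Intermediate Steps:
k(U) = 3 - (U + 5/U)/(2*U) (k(U) = 3 - (U + 5/U)/(U + U) = 3 - (U + 5/U)/(2*U))
R = 45261 (R = -423*(-107) = 45261)
-417*(R + k(1)*(-38)) = -417*(45261 + (5/2 - 5/2/1²)*(-38)) = -417*(45261 + (5/2 - 5/2*1)*(-38)) = -417*(45261 + (5/2 - 5/2)*(-38)) = -417*(45261 + 0*(-38)) = -417*(45261 + 0) = -417*45261 = -18873837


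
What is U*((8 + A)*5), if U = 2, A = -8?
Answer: 0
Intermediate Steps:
U*((8 + A)*5) = 2*((8 - 8)*5) = 2*(0*5) = 2*0 = 0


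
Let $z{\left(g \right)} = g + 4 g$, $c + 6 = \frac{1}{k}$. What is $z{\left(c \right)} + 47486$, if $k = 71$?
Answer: $\frac{3369381}{71} \approx 47456.0$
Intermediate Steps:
$c = - \frac{425}{71}$ ($c = -6 + \frac{1}{71} = - \frac{425}{71} \approx -5.9859$)
$z{\left(g \right)} = 5 g$
$z{\left(c \right)} + 47486 = 5 \left(- \frac{425}{71}\right) + 47486 = - \frac{2125}{71} + 47486 = \frac{3369381}{71}$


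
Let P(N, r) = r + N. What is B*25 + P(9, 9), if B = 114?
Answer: 2868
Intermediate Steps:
P(N, r) = N + r
B*25 + P(9, 9) = 114*25 + (9 + 9) = 2850 + 18 = 2868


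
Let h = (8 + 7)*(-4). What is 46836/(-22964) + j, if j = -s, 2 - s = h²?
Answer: 20644409/5741 ≈ 3596.0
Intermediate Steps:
h = -60 (h = 15*(-4) = -60)
s = -3598 (s = 2 - 1*(-60)² = 2 - 1*3600 = 2 - 3600 = -3598)
j = 3598 (j = -1*(-3598) = 3598)
46836/(-22964) + j = 46836/(-22964) + 3598 = 46836*(-1/22964) + 3598 = -11709/5741 + 3598 = 20644409/5741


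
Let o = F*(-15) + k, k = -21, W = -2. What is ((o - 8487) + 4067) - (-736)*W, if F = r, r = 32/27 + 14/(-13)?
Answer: -692011/117 ≈ -5914.6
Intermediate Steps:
r = 38/351 (r = 32*(1/27) + 14*(-1/13) = 32/27 - 14/13 = 38/351 ≈ 0.10826)
F = 38/351 ≈ 0.10826
o = -2647/117 (o = (38/351)*(-15) - 21 = -190/117 - 21 = -2647/117 ≈ -22.624)
((o - 8487) + 4067) - (-736)*W = ((-2647/117 - 8487) + 4067) - (-736)*(-2) = (-995626/117 + 4067) - 1*1472 = -519787/117 - 1472 = -692011/117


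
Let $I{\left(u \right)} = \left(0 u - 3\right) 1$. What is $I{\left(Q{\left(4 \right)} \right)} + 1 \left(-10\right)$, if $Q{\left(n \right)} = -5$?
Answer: $-13$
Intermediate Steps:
$I{\left(u \right)} = -3$ ($I{\left(u \right)} = \left(0 - 3\right) 1 = \left(-3\right) 1 = -3$)
$I{\left(Q{\left(4 \right)} \right)} + 1 \left(-10\right) = -3 + 1 \left(-10\right) = -3 - 10 = -13$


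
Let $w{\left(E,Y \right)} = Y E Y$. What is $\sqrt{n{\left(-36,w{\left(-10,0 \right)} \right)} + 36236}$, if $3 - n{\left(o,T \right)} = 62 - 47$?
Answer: $8 \sqrt{566} \approx 190.33$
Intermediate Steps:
$w{\left(E,Y \right)} = E Y^{2}$ ($w{\left(E,Y \right)} = E Y Y = E Y^{2}$)
$n{\left(o,T \right)} = -12$ ($n{\left(o,T \right)} = 3 - \left(62 - 47\right) = 3 - 15 = -12$)
$\sqrt{n{\left(-36,w{\left(-10,0 \right)} \right)} + 36236} = \sqrt{-12 + 36236} = \sqrt{36224} = 8 \sqrt{566}$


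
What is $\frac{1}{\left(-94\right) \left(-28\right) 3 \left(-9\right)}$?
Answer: $- \frac{1}{71064} \approx -1.4072 \cdot 10^{-5}$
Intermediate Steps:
$\frac{1}{\left(-94\right) \left(-28\right) 3 \left(-9\right)} = \frac{1}{2632 \left(-27\right)} = \frac{1}{-71064} = - \frac{1}{71064}$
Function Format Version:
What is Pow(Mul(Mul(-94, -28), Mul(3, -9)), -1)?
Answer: Rational(-1, 71064) ≈ -1.4072e-5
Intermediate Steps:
Pow(Mul(Mul(-94, -28), Mul(3, -9)), -1) = Pow(Mul(2632, -27), -1) = Pow(-71064, -1) = Rational(-1, 71064)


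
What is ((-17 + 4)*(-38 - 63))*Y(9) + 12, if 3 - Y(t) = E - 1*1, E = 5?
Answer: -1301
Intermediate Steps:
Y(t) = -1 (Y(t) = 3 - (5 - 1*1) = 3 - (5 - 1) = 3 - 1*4 = 3 - 4 = -1)
((-17 + 4)*(-38 - 63))*Y(9) + 12 = ((-17 + 4)*(-38 - 63))*(-1) + 12 = -13*(-101)*(-1) + 12 = 1313*(-1) + 12 = -1313 + 12 = -1301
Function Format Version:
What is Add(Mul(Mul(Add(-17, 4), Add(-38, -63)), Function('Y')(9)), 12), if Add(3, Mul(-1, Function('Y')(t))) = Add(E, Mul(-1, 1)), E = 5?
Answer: -1301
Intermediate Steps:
Function('Y')(t) = -1 (Function('Y')(t) = Add(3, Mul(-1, Add(5, Mul(-1, 1)))) = Add(3, Mul(-1, Add(5, -1))) = Add(3, Mul(-1, 4)) = Add(3, -4) = -1)
Add(Mul(Mul(Add(-17, 4), Add(-38, -63)), Function('Y')(9)), 12) = Add(Mul(Mul(Add(-17, 4), Add(-38, -63)), -1), 12) = Add(Mul(Mul(-13, -101), -1), 12) = Add(Mul(1313, -1), 12) = Add(-1313, 12) = -1301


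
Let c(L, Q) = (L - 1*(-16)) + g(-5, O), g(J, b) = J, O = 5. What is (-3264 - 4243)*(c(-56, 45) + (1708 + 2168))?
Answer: -28759317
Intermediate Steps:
c(L, Q) = 11 + L (c(L, Q) = (L - 1*(-16)) - 5 = (L + 16) - 5 = (16 + L) - 5 = 11 + L)
(-3264 - 4243)*(c(-56, 45) + (1708 + 2168)) = (-3264 - 4243)*((11 - 56) + (1708 + 2168)) = -7507*(-45 + 3876) = -7507*3831 = -28759317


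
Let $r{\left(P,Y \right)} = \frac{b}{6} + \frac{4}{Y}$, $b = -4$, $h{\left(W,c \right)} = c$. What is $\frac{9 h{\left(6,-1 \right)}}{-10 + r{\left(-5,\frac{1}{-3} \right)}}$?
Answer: $\frac{27}{68} \approx 0.39706$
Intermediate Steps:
$r{\left(P,Y \right)} = - \frac{2}{3} + \frac{4}{Y}$ ($r{\left(P,Y \right)} = - \frac{4}{6} + \frac{4}{Y} = \left(-4\right) \frac{1}{6} + \frac{4}{Y} = - \frac{2}{3} + \frac{4}{Y}$)
$\frac{9 h{\left(6,-1 \right)}}{-10 + r{\left(-5,\frac{1}{-3} \right)}} = \frac{9 \left(-1\right)}{-10 + \left(- \frac{2}{3} + \frac{4}{\frac{1}{-3}}\right)} = - \frac{9}{-10 + \left(- \frac{2}{3} + \frac{4}{- \frac{1}{3}}\right)} = - \frac{9}{-10 + \left(- \frac{2}{3} + 4 \left(-3\right)\right)} = - \frac{9}{-10 - \frac{38}{3}} = - \frac{9}{- \frac{68}{3}} = \left(-9\right) \left(- \frac{3}{68}\right) = \frac{27}{68}$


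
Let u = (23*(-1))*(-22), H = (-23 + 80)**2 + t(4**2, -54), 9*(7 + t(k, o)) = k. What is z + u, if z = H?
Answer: 33748/9 ≈ 3749.8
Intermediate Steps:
t(k, o) = -7 + k/9
H = 29194/9 (H = (-23 + 80)**2 + (-7 + (1/9)*4**2) = 57**2 + (-7 + (1/9)*16) = 3249 + (-7 + 16/9) = 3249 - 47/9 = 29194/9 ≈ 3243.8)
z = 29194/9 ≈ 3243.8
u = 506 (u = -23*(-22) = 506)
z + u = 29194/9 + 506 = 33748/9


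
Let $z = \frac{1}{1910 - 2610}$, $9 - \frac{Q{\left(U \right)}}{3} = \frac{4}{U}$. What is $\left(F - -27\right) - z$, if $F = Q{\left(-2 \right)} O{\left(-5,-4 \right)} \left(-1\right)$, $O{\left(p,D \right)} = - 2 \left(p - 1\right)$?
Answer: $- \frac{258299}{700} \approx -369.0$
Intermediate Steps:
$O{\left(p,D \right)} = 2 - 2 p$ ($O{\left(p,D \right)} = - 2 \left(-1 + p\right) = 2 - 2 p$)
$Q{\left(U \right)} = 27 - \frac{12}{U}$ ($Q{\left(U \right)} = 27 - 3 \frac{4}{U} = 27 - \frac{12}{U}$)
$F = -396$ ($F = \left(27 - \frac{12}{-2}\right) \left(2 - -10\right) \left(-1\right) = \left(27 - -6\right) \left(2 + 10\right) \left(-1\right) = \left(27 + 6\right) 12 \left(-1\right) = 33 \cdot 12 \left(-1\right) = 396 \left(-1\right) = -396$)
$z = - \frac{1}{700}$ ($z = \frac{1}{-700} = - \frac{1}{700} \approx -0.0014286$)
$\left(F - -27\right) - z = \left(-396 - -27\right) - - \frac{1}{700} = \left(-396 + 27\right) + \frac{1}{700} = -369 + \frac{1}{700} = - \frac{258299}{700}$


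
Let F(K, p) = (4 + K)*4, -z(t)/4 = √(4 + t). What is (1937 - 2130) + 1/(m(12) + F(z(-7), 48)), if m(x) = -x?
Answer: -37827/196 + I*√3/49 ≈ -192.99 + 0.035348*I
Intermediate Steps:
z(t) = -4*√(4 + t)
F(K, p) = 16 + 4*K
(1937 - 2130) + 1/(m(12) + F(z(-7), 48)) = (1937 - 2130) + 1/(-1*12 + (16 + 4*(-4*√(4 - 7)))) = -193 + 1/(-12 + (16 + 4*(-4*I*√3))) = -193 + 1/(-12 + (16 - 16*I*√3)) = -193 + 1/(4 - 16*I*√3)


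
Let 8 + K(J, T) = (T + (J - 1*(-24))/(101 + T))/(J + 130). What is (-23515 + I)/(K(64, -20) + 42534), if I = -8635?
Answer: -126301275/167063008 ≈ -0.75601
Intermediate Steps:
K(J, T) = -8 + (T + (24 + J)/(101 + T))/(130 + J) (K(J, T) = -8 + (T + (J - 1*(-24))/(101 + T))/(J + 130) = -8 + (T + (J + 24)/(101 + T))/(130 + J) = -8 + (T + (24 + J)/(101 + T))/(130 + J))
(-23515 + I)/(K(64, -20) + 42534) = (-23515 - 8635)/((-105016 + (-20)² - 939*(-20) - 807*64 - 8*64*(-20))/(13130 + 101*64 + 130*(-20) + 64*(-20)) + 42534) = -32150/((-105016 + 400 + 18780 - 51648 + 10240)/(13130 + 6464 - 2600 - 1280) + 42534) = -32150/(-127244/15714 + 42534) = -32150/((1/15714)*(-127244) + 42534) = -32150/(-63622/7857 + 42534) = -32150/334126016/7857 = -32150*7857/334126016 = -126301275/167063008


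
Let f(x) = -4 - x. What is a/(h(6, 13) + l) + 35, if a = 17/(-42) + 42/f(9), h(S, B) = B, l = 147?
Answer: 611123/17472 ≈ 34.977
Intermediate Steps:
a = -1985/546 (a = 17/(-42) + 42/(-4 - 1*9) = 17*(-1/42) + 42/(-4 - 9) = -17/42 + 42/(-13) = -17/42 + 42*(-1/13) = -17/42 - 42/13 = -1985/546 ≈ -3.6355)
a/(h(6, 13) + l) + 35 = -1985/546/(13 + 147) + 35 = -1985/546/160 + 35 = (1/160)*(-1985/546) + 35 = -397/17472 + 35 = 611123/17472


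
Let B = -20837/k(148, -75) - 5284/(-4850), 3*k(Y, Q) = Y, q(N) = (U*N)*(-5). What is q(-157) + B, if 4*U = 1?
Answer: -40382017/179450 ≈ -225.03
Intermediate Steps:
U = ¼ (U = (¼)*1 = ¼ ≈ 0.25000)
q(N) = -5*N/4 (q(N) = (N/4)*(-5) = -5*N/4)
k(Y, Q) = Y/3
B = -151198159/358900 (B = -20837/((⅓)*148) - 5284/(-4850) = -20837/148/3 - 5284*(-1/4850) = -20837*3/148 + 2642/2425 = -62511/148 + 2642/2425 = -151198159/358900 ≈ -421.28)
q(-157) + B = -5/4*(-157) - 151198159/358900 = 785/4 - 151198159/358900 = -40382017/179450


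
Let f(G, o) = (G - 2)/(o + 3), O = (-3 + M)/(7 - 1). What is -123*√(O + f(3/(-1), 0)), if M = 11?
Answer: -41*I*√3 ≈ -71.014*I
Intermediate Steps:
O = 4/3 (O = (-3 + 11)/(7 - 1) = 8/6 = 8*(⅙) = 4/3 ≈ 1.3333)
f(G, o) = (-2 + G)/(3 + o)
-123*√(O + f(3/(-1), 0)) = -123*√(4/3 + (-2 + 3/(-1))/(3 + 0)) = -123*√(4/3 + (-2 + 3*(-1))/3) = -123*√(4/3 + (-2 - 3)/3) = -123*√(4/3 + (⅓)*(-5)) = -123*√(4/3 - 5/3) = -41*I*√3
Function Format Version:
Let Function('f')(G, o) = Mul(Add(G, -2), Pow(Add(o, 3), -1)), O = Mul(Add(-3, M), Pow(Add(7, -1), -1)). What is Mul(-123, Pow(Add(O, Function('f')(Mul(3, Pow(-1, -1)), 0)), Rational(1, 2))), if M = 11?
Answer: Mul(-41, I, Pow(3, Rational(1, 2))) ≈ Mul(-71.014, I)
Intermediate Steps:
O = Rational(4, 3) (O = Mul(Add(-3, 11), Pow(Add(7, -1), -1)) = Mul(8, Pow(6, -1)) = Mul(8, Rational(1, 6)) = Rational(4, 3) ≈ 1.3333)
Function('f')(G, o) = Mul(Pow(Add(3, o), -1), Add(-2, G)) (Function('f')(G, o) = Mul(Add(-2, G), Pow(Add(3, o), -1)) = Mul(Pow(Add(3, o), -1), Add(-2, G)))
Mul(-123, Pow(Add(O, Function('f')(Mul(3, Pow(-1, -1)), 0)), Rational(1, 2))) = Mul(-123, Pow(Add(Rational(4, 3), Mul(Pow(Add(3, 0), -1), Add(-2, Mul(3, Pow(-1, -1))))), Rational(1, 2))) = Mul(-123, Pow(Add(Rational(4, 3), Mul(Pow(3, -1), Add(-2, Mul(3, -1)))), Rational(1, 2))) = Mul(-123, Pow(Add(Rational(4, 3), Mul(Rational(1, 3), Add(-2, -3))), Rational(1, 2))) = Mul(-123, Pow(Add(Rational(4, 3), Mul(Rational(1, 3), -5)), Rational(1, 2))) = Mul(-123, Pow(Add(Rational(4, 3), Rational(-5, 3)), Rational(1, 2))) = Mul(-123, Pow(Rational(-1, 3), Rational(1, 2))) = Mul(-123, Mul(Rational(1, 3), I, Pow(3, Rational(1, 2)))) = Mul(-41, I, Pow(3, Rational(1, 2)))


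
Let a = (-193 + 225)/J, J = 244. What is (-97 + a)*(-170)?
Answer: 1004530/61 ≈ 16468.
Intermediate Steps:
a = 8/61 (a = (-193 + 225)/244 = 32*(1/244) = 8/61 ≈ 0.13115)
(-97 + a)*(-170) = (-97 + 8/61)*(-170) = -5909/61*(-170) = 1004530/61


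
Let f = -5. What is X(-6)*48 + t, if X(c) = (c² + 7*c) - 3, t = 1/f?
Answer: -2161/5 ≈ -432.20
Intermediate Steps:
t = -⅕ (t = 1/(-5) = -⅕ ≈ -0.20000)
X(c) = -3 + c² + 7*c
X(-6)*48 + t = (-3 + (-6)² + 7*(-6))*48 - ⅕ = (-3 + 36 - 42)*48 - ⅕ = -9*48 - ⅕ = -432 - ⅕ = -2161/5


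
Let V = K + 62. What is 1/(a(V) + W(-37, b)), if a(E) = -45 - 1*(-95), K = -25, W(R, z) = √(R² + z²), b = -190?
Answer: -50/34969 + √37469/34969 ≈ 0.0041056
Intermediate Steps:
V = 37 (V = -25 + 62 = 37)
a(E) = 50 (a(E) = -45 + 95 = 50)
1/(a(V) + W(-37, b)) = 1/(50 + √((-37)² + (-190)²)) = 1/(50 + √(1369 + 36100)) = 1/(50 + √37469)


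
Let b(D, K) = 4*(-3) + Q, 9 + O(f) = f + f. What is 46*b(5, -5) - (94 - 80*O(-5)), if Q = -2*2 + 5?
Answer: -2120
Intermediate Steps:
O(f) = -9 + 2*f (O(f) = -9 + (f + f) = -9 + 2*f)
Q = 1 (Q = -4 + 5 = 1)
b(D, K) = -11 (b(D, K) = 4*(-3) + 1 = -12 + 1 = -11)
46*b(5, -5) - (94 - 80*O(-5)) = 46*(-11) - (94 - 80*(-9 + 2*(-5))) = -506 - (94 - 80*(-9 - 10)) = -506 - (94 - 80*(-19)) = -506 - (94 + 1520) = -506 - 1*1614 = -506 - 1614 = -2120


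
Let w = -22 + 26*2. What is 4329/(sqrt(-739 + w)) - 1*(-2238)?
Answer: 2238 - 4329*I*sqrt(709)/709 ≈ 2238.0 - 162.58*I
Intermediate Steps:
w = 30 (w = -22 + 52 = 30)
4329/(sqrt(-739 + w)) - 1*(-2238) = 4329/(sqrt(-739 + 30)) - 1*(-2238) = 4329/(sqrt(-709)) + 2238 = 4329/((I*sqrt(709))) + 2238 = 4329*(-I*sqrt(709)/709) + 2238 = -4329*I*sqrt(709)/709 + 2238 = 2238 - 4329*I*sqrt(709)/709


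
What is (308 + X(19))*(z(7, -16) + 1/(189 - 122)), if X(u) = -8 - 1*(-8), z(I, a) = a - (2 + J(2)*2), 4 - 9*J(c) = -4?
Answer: -3670436/603 ≈ -6087.0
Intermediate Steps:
J(c) = 8/9 (J(c) = 4/9 - 1/9*(-4) = 4/9 + 4/9 = 8/9)
z(I, a) = -34/9 + a (z(I, a) = a - (2 + (8/9)*2) = a - (2 + 16/9) = a - 1*34/9 = a - 34/9 = -34/9 + a)
X(u) = 0 (X(u) = -8 + 8 = 0)
(308 + X(19))*(z(7, -16) + 1/(189 - 122)) = (308 + 0)*((-34/9 - 16) + 1/(189 - 122)) = 308*(-178/9 + 1/67) = 308*(-11917/603) = -3670436/603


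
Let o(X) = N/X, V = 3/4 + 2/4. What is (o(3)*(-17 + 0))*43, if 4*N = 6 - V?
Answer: -13889/48 ≈ -289.35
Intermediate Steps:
V = 5/4 (V = 3*(¼) + 2*(¼) = ¾ + ½ = 5/4 ≈ 1.2500)
N = 19/16 (N = (6 - 1*5/4)/4 = (6 - 5/4)/4 = (¼)*(19/4) = 19/16 ≈ 1.1875)
o(X) = 19/(16*X)
(o(3)*(-17 + 0))*43 = (((19/16)/3)*(-17 + 0))*43 = (((19/16)*(⅓))*(-17))*43 = ((19/48)*(-17))*43 = -323/48*43 = -13889/48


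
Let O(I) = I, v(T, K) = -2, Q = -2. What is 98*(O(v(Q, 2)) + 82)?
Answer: 7840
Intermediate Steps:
98*(O(v(Q, 2)) + 82) = 98*(-2 + 82) = 98*80 = 7840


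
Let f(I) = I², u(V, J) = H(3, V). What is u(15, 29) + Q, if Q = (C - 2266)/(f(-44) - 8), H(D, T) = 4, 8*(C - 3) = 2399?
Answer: 45991/15424 ≈ 2.9818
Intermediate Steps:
C = 2423/8 (C = 3 + (⅛)*2399 = 3 + 2399/8 = 2423/8 ≈ 302.88)
u(V, J) = 4
Q = -15705/15424 (Q = (2423/8 - 2266)/((-44)² - 8) = -15705/(8*(1936 - 8)) = -15705/8/1928 = -15705/8*1/1928 = -15705/15424 ≈ -1.0182)
u(15, 29) + Q = 4 - 15705/15424 = 45991/15424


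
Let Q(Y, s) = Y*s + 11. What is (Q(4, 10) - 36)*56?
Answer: 840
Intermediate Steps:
Q(Y, s) = 11 + Y*s
(Q(4, 10) - 36)*56 = ((11 + 4*10) - 36)*56 = ((11 + 40) - 36)*56 = (51 - 36)*56 = 15*56 = 840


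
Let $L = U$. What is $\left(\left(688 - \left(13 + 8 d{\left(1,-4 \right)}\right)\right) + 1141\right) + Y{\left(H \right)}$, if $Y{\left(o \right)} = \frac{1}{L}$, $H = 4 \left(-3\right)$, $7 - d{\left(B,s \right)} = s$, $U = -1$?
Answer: $1727$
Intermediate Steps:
$L = -1$
$d{\left(B,s \right)} = 7 - s$
$H = -12$
$Y{\left(o \right)} = -1$ ($Y{\left(o \right)} = \frac{1}{-1} = -1$)
$\left(\left(688 - \left(13 + 8 d{\left(1,-4 \right)}\right)\right) + 1141\right) + Y{\left(H \right)} = \left(\left(688 - \left(13 + 8 \left(7 - -4\right)\right)\right) + 1141\right) - 1 = \left(\left(688 - \left(13 + 8 \left(7 + 4\right)\right)\right) + 1141\right) - 1 = \left(\left(688 - 101\right) + 1141\right) - 1 = \left(587 + 1141\right) - 1 = 1728 - 1 = 1727$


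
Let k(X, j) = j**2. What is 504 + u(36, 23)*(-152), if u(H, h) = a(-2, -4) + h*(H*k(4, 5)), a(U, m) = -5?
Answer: -3145136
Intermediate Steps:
u(H, h) = -5 + 25*H*h (u(H, h) = -5 + h*(H*5**2) = -5 + h*(H*25) = -5 + h*(25*H) = -5 + 25*H*h)
504 + u(36, 23)*(-152) = 504 + (-5 + 25*36*23)*(-152) = 504 + (-5 + 20700)*(-152) = 504 + 20695*(-152) = 504 - 3145640 = -3145136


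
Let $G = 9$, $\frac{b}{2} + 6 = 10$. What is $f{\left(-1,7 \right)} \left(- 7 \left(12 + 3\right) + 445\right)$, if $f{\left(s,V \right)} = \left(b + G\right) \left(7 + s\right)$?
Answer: $34680$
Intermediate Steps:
$b = 8$ ($b = -12 + 2 \cdot 10 = -12 + 20 = 8$)
$f{\left(s,V \right)} = 119 + 17 s$ ($f{\left(s,V \right)} = \left(8 + 9\right) \left(7 + s\right) = 17 \left(7 + s\right) = 119 + 17 s$)
$f{\left(-1,7 \right)} \left(- 7 \left(12 + 3\right) + 445\right) = \left(119 + 17 \left(-1\right)\right) \left(- 7 \left(12 + 3\right) + 445\right) = \left(119 - 17\right) \left(\left(-7\right) 15 + 445\right) = 102 \left(-105 + 445\right) = 102 \cdot 340 = 34680$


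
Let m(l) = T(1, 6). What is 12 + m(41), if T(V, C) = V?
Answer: 13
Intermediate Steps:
m(l) = 1
12 + m(41) = 12 + 1 = 13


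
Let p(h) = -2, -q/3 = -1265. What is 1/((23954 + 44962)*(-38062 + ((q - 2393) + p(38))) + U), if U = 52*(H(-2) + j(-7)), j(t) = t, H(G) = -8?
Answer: -1/2526599172 ≈ -3.9579e-10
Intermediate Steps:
q = 3795 (q = -3*(-1265) = 3795)
U = -780 (U = 52*(-8 - 7) = 52*(-15) = -780)
1/((23954 + 44962)*(-38062 + ((q - 2393) + p(38))) + U) = 1/((23954 + 44962)*(-38062 + ((3795 - 2393) - 2)) - 780) = 1/(68916*(-38062 + (1402 - 2)) - 780) = 1/(68916*(-38062 + 1400) - 780) = 1/(68916*(-36662) - 780) = 1/(-2526598392 - 780) = 1/(-2526599172) = -1/2526599172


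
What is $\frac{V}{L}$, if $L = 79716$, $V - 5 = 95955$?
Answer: $\frac{23990}{19929} \approx 1.2038$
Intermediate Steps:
$V = 95960$ ($V = 5 + 95955 = 95960$)
$\frac{V}{L} = \frac{95960}{79716} = 95960 \cdot \frac{1}{79716} = \frac{23990}{19929}$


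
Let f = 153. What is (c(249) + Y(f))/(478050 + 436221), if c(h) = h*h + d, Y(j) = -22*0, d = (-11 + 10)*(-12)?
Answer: 20671/304757 ≈ 0.067828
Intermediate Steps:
d = 12 (d = -1*(-12) = 12)
Y(j) = 0
c(h) = 12 + h² (c(h) = h*h + 12 = h² + 12 = 12 + h²)
(c(249) + Y(f))/(478050 + 436221) = ((12 + 249²) + 0)/(478050 + 436221) = ((12 + 62001) + 0)/914271 = (62013 + 0)*(1/914271) = 62013*(1/914271) = 20671/304757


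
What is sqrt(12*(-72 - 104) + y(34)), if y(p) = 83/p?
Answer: 5*I*sqrt(97546)/34 ≈ 45.93*I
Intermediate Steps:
sqrt(12*(-72 - 104) + y(34)) = sqrt(12*(-72 - 104) + 83/34) = sqrt(12*(-176) + 83*(1/34)) = sqrt(-2112 + 83/34) = sqrt(-71725/34) = 5*I*sqrt(97546)/34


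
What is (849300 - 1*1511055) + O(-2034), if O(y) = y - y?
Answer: -661755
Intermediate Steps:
O(y) = 0
(849300 - 1*1511055) + O(-2034) = (849300 - 1*1511055) + 0 = (849300 - 1511055) + 0 = -661755 + 0 = -661755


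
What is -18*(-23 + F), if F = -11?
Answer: 612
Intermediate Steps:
-18*(-23 + F) = -18*(-23 - 11) = -18*(-34) = 612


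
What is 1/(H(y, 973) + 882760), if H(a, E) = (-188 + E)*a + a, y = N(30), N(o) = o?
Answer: 1/906340 ≈ 1.1033e-6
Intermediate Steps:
y = 30
H(a, E) = a + a*(-188 + E) (H(a, E) = a*(-188 + E) + a = a + a*(-188 + E))
1/(H(y, 973) + 882760) = 1/(30*(-187 + 973) + 882760) = 1/(30*786 + 882760) = 1/(23580 + 882760) = 1/906340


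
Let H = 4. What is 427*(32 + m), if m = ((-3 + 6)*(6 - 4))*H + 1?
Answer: 24339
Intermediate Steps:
m = 25 (m = ((-3 + 6)*(6 - 4))*4 + 1 = (3*2)*4 + 1 = 6*4 + 1 = 24 + 1 = 25)
427*(32 + m) = 427*(32 + 25) = 427*57 = 24339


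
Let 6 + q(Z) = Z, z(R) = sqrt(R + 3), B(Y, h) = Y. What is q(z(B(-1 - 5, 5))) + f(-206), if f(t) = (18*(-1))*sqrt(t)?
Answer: -6 + I*sqrt(3) - 18*I*sqrt(206) ≈ -6.0 - 256.62*I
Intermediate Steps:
z(R) = sqrt(3 + R)
q(Z) = -6 + Z
f(t) = -18*sqrt(t)
q(z(B(-1 - 5, 5))) + f(-206) = (-6 + sqrt(3 + (-1 - 5))) - 18*I*sqrt(206) = (-6 + sqrt(3 - 6)) - 18*I*sqrt(206) = (-6 + sqrt(-3)) - 18*I*sqrt(206) = (-6 + I*sqrt(3)) - 18*I*sqrt(206) = -6 + I*sqrt(3) - 18*I*sqrt(206)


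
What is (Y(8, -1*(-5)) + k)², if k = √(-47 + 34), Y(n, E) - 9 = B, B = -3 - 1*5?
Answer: (1 + I*√13)² ≈ -12.0 + 7.2111*I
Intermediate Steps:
B = -8 (B = -3 - 5 = -8)
Y(n, E) = 1 (Y(n, E) = 9 - 8 = 1)
k = I*√13 (k = √(-13) = I*√13 ≈ 3.6056*I)
(Y(8, -1*(-5)) + k)² = (1 + I*√13)²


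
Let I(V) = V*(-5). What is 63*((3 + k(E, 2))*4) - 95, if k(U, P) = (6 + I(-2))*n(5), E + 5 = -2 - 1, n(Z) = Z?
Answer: 20821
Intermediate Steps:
I(V) = -5*V
E = -8 (E = -5 + (-2 - 1) = -5 - 3 = -8)
k(U, P) = 80 (k(U, P) = (6 - 5*(-2))*5 = (6 + 10)*5 = 16*5 = 80)
63*((3 + k(E, 2))*4) - 95 = 63*((3 + 80)*4) - 95 = 63*(83*4) - 95 = 63*332 - 95 = 20916 - 95 = 20821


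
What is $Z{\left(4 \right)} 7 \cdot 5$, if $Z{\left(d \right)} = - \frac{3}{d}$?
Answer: $- \frac{105}{4} \approx -26.25$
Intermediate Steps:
$Z{\left(4 \right)} 7 \cdot 5 = - \frac{3}{4} \cdot 7 \cdot 5 = \left(-3\right) \frac{1}{4} \cdot 35 = \left(- \frac{3}{4}\right) 35 = - \frac{105}{4}$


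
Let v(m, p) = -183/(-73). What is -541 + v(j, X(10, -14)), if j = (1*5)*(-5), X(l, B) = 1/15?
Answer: -39310/73 ≈ -538.49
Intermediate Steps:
X(l, B) = 1/15
j = -25 (j = 5*(-5) = -25)
v(m, p) = 183/73 (v(m, p) = -183*(-1/73) = 183/73)
-541 + v(j, X(10, -14)) = -541 + 183/73 = -39310/73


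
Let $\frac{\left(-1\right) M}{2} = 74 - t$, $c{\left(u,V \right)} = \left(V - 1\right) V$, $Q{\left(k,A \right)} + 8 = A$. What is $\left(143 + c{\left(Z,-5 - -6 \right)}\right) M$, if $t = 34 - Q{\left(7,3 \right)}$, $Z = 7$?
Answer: $-10010$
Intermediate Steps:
$Q{\left(k,A \right)} = -8 + A$
$c{\left(u,V \right)} = V \left(-1 + V\right)$ ($c{\left(u,V \right)} = \left(-1 + V\right) V = V \left(-1 + V\right)$)
$t = 39$ ($t = 34 - \left(-8 + 3\right) = 34 - -5 = 34 + 5 = 39$)
$M = -70$ ($M = - 2 \left(74 - 39\right) = \left(-2\right) 35 = -70$)
$\left(143 + c{\left(Z,-5 - -6 \right)}\right) M = \left(143 + \left(-5 - -6\right) \left(-1 - -1\right)\right) \left(-70\right) = \left(143 + \left(-5 + 6\right) \left(-1 + \left(-5 + 6\right)\right)\right) \left(-70\right) = \left(143 + 1 \left(-1 + 1\right)\right) \left(-70\right) = \left(143 + 1 \cdot 0\right) \left(-70\right) = \left(143 + 0\right) \left(-70\right) = 143 \left(-70\right) = -10010$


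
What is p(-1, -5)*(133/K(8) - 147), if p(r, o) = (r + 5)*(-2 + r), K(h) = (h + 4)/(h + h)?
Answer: -364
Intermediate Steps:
K(h) = (4 + h)/(2*h) (K(h) = (4 + h)/((2*h)) = (4 + h)*(1/(2*h)) = (4 + h)/(2*h))
p(r, o) = (-2 + r)*(5 + r) (p(r, o) = (5 + r)*(-2 + r) = (-2 + r)*(5 + r))
p(-1, -5)*(133/K(8) - 147) = (-10 + (-1)**2 + 3*(-1))*(133/(((1/2)*(4 + 8)/8)) - 147) = (-10 + 1 - 3)*(133/(((1/2)*(1/8)*12)) - 147) = -12*(133/(3/4) - 147) = -12*(133*(4/3) - 147) = -12*(532/3 - 147) = -12*91/3 = -364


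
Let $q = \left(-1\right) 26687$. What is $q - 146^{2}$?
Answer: $-48003$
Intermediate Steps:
$q = -26687$
$q - 146^{2} = -26687 - 146^{2} = -26687 - 21316 = -48003$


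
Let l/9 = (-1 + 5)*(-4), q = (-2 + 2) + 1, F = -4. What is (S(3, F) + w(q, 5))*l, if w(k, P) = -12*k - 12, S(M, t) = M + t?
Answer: 3600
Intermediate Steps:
q = 1 (q = 0 + 1 = 1)
w(k, P) = -12 - 12*k
l = -144 (l = 9*((-1 + 5)*(-4)) = 9*(4*(-4)) = 9*(-16) = -144)
(S(3, F) + w(q, 5))*l = ((3 - 4) + (-12 - 12*1))*(-144) = (-1 + (-12 - 12))*(-144) = (-1 - 24)*(-144) = -25*(-144) = 3600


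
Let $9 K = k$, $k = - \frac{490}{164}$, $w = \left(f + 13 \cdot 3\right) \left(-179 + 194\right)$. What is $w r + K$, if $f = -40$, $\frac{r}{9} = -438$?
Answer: $\frac{43637695}{738} \approx 59130.0$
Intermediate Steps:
$r = -3942$ ($r = 9 \left(-438\right) = -3942$)
$w = -15$ ($w = \left(-40 + 13 \cdot 3\right) \left(-179 + 194\right) = \left(-40 + 39\right) 15 = \left(-1\right) 15 = -15$)
$k = - \frac{245}{82}$ ($k = \left(-490\right) \frac{1}{164} = - \frac{245}{82} \approx -2.9878$)
$K = - \frac{245}{738}$ ($K = \frac{1}{9} \left(- \frac{245}{82}\right) = - \frac{245}{738} \approx -0.33198$)
$w r + K = \left(-15\right) \left(-3942\right) - \frac{245}{738} = 59130 - \frac{245}{738} = \frac{43637695}{738}$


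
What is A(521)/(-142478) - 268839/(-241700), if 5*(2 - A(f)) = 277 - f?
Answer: 19145682341/17218466300 ≈ 1.1119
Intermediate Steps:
A(f) = -267/5 + f/5 (A(f) = 2 - (277 - f)/5 = 2 + (-277/5 + f/5) = -267/5 + f/5)
A(521)/(-142478) - 268839/(-241700) = (-267/5 + (1/5)*521)/(-142478) - 268839/(-241700) = (-267/5 + 521/5)*(-1/142478) - 268839*(-1/241700) = (254/5)*(-1/142478) + 268839/241700 = -127/356195 + 268839/241700 = 19145682341/17218466300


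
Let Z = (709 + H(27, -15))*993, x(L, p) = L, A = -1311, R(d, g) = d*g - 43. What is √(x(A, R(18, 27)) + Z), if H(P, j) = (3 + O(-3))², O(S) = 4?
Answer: 3*√83487 ≈ 866.82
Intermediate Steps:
R(d, g) = -43 + d*g
H(P, j) = 49 (H(P, j) = (3 + 4)² = 7² = 49)
Z = 752694 (Z = (709 + 49)*993 = 758*993 = 752694)
√(x(A, R(18, 27)) + Z) = √(-1311 + 752694) = √751383 = 3*√83487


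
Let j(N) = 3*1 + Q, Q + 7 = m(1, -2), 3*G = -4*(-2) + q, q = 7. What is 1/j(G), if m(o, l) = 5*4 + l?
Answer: 1/14 ≈ 0.071429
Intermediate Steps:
m(o, l) = 20 + l
G = 5 (G = (-4*(-2) + 7)/3 = (8 + 7)/3 = (1/3)*15 = 5)
Q = 11 (Q = -7 + (20 - 2) = -7 + 18 = 11)
j(N) = 14 (j(N) = 3*1 + 11 = 3 + 11 = 14)
1/j(G) = 1/14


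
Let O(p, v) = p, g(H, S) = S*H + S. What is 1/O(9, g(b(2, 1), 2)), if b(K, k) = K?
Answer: ⅑ ≈ 0.11111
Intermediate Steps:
g(H, S) = S + H*S (g(H, S) = H*S + S = S + H*S)
1/O(9, g(b(2, 1), 2)) = 1/9 = ⅑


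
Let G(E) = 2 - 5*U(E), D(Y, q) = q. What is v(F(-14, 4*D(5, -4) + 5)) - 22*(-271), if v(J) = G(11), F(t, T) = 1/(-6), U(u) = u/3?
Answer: 17837/3 ≈ 5945.7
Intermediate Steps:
U(u) = u/3 (U(u) = u*(⅓) = u/3)
G(E) = 2 - 5*E/3
F(t, T) = -⅙
v(J) = -49/3 (v(J) = 2 - 5/3*11 = 2 - 55/3 = -49/3)
v(F(-14, 4*D(5, -4) + 5)) - 22*(-271) = -49/3 - 22*(-271) = -49/3 + 5962 = 17837/3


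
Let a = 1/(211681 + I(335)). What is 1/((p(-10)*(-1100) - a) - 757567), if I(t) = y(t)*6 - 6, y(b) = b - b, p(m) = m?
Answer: -211675/158029569726 ≈ -1.3395e-6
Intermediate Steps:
y(b) = 0
I(t) = -6 (I(t) = 0*6 - 6 = 0 - 6 = -6)
a = 1/211675 (a = 1/(211681 - 6) = 1/211675 ≈ 4.7242e-6)
1/((p(-10)*(-1100) - a) - 757567) = 1/((-10*(-1100) - 1*1/211675) - 757567) = 1/((11000 - 1/211675) - 757567) = 1/(2328424999/211675 - 757567) = 1/(-158029569726/211675) = -211675/158029569726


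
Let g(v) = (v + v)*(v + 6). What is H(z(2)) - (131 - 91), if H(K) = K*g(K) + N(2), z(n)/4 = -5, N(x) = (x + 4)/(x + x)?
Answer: -22477/2 ≈ -11239.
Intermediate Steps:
g(v) = 2*v*(6 + v) (g(v) = (2*v)*(6 + v) = 2*v*(6 + v))
N(x) = (4 + x)/(2*x) (N(x) = (4 + x)/((2*x)) = (4 + x)*(1/(2*x)) = (4 + x)/(2*x))
z(n) = -20 (z(n) = 4*(-5) = -20)
H(K) = 3/2 + 2*K²*(6 + K) (H(K) = K*(2*K*(6 + K)) + (½)*(4 + 2)/2 = 2*K²*(6 + K) + (½)*(½)*6 = 2*K²*(6 + K) + 3/2 = 3/2 + 2*K²*(6 + K))
H(z(2)) - (131 - 91) = (3/2 + 2*(-20)²*(6 - 20)) - (131 - 91) = (3/2 + 2*400*(-14)) - 1*40 = (3/2 - 11200) - 40 = -22397/2 - 40 = -22477/2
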